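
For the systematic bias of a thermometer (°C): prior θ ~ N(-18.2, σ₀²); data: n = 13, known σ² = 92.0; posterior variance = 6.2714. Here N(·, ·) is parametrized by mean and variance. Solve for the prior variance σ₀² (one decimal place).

For the Normal–Normal model with known σ², precisions add: τ_n = τ₀ + n/σ².
So 1/σ₀² = 1/6.2714 − 13/92.0 = 0.159454 − 0.141304 = 0.018150.
Hence σ₀² = 1/0.018150 ≈ 55.1.

σ₀² = 55.1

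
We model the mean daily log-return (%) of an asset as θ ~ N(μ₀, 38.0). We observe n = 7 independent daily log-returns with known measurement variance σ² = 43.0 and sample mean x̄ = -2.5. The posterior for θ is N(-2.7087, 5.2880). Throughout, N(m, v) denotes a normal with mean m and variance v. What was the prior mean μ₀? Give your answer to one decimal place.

The posterior mean is a precision-weighted average: μ_n = (τ₀μ₀ + τ_data·x̄)/(τ₀+τ_data), with τ₀=1/σ₀² and τ_data=n/σ².
Here τ₀ = 1/38.0 = 0.026316 and τ_data = 7/43.0 = 0.162791, so τ_n = 0.189107.
Rearranging for μ₀: μ₀ = (μ_n·τ_n − τ_data·x̄)/τ₀ = (-2.7087·0.189107 − 0.162791·-2.5) / 0.026316 = -0.105257/0.026316 ≈ -4.0.

μ₀ = -4.0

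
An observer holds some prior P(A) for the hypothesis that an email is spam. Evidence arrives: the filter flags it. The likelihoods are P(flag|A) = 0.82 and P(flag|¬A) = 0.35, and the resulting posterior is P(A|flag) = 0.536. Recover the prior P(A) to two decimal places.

Bayes' rule in odds form gives O(A|E) = O(A)·[P(E|A)/P(E|¬A)], hence O(A) = O(A|E)/LR.
Posterior odds = 0.536/(1−0.536) = 1.1552. LR = 0.82/0.35 = 2.3429.
Prior odds = 1.1552/2.3429 = 0.4931, so P(A) = 0.4931/(1+0.4931) ≈ 0.33.

P(A) = 0.33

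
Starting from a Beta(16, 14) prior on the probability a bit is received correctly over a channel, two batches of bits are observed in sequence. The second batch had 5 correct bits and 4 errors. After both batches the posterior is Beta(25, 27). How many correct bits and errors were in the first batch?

Because Beta–binomial updating is additive in the counts, the combined data contributed (α_post−α_prior, β_post−β_prior) successes and failures.
Total across both batches: 25−16=9 correct bits, 27−14=13 errors.
Subtract the second batch: 9−5=4 correct bits and 13−4=9 errors.

4 correct bits and 9 errors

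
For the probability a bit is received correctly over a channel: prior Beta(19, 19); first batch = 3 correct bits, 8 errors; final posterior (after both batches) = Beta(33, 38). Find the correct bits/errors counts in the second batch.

11 correct bits and 11 errors

Sequential conjugate updates are equivalent to a single update on the pooled data, so total successes = posterior α − prior α and total failures = posterior β − prior β.
Total across both batches: 33−19=14 correct bits, 38−19=19 errors.
Subtract the first batch: 14−3=11 correct bits and 19−8=11 errors.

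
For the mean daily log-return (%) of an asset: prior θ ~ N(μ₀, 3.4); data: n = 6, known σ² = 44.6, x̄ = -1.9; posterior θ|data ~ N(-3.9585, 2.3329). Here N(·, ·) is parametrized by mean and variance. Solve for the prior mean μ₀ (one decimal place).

With known observation variance, the Normal–Normal posterior has precision τ_n = τ₀ + n/σ² and mean μ_n = (τ₀μ₀ + (n/σ²)x̄)/τ_n.
Here τ₀ = 1/3.4 = 0.294118 and τ_data = 6/44.6 = 0.134529, so τ_n = 0.428647.
Rearranging for μ₀: μ₀ = (μ_n·τ_n − τ_data·x̄)/τ₀ = (-3.9585·0.428647 − 0.134529·-1.9) / 0.294118 = -1.441194/0.294118 ≈ -4.9.

μ₀ = -4.9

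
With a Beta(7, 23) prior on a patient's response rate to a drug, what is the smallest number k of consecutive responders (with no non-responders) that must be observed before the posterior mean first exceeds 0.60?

After k responders and 0 non-responders the posterior is Beta(7+k, 23), with mean (7+k)/(7+23+k).
Set (7+k)/(30+k) > 0.60 and solve: k > (0.60·30 − 7)/(1 − 0.60) = 27.500.
The smallest integer exceeding 27.500 is 28.

k = 28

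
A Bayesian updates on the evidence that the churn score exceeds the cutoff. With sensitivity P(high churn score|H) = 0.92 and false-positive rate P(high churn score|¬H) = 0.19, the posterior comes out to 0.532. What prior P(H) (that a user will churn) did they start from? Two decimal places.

P(H) = 0.19

In odds form, posterior odds = prior odds × likelihood ratio, so prior odds = posterior odds ÷ LR.
Posterior odds = 0.532/(1−0.532) = 1.1368. LR = 0.92/0.19 = 4.8421.
Prior odds = 1.1368/4.8421 = 0.2348, so P(H) = 0.2348/(1+0.2348) ≈ 0.19.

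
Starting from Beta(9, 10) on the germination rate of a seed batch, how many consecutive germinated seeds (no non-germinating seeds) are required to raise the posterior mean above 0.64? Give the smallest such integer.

k = 9

After k germinated seeds and 0 non-germinating seeds the posterior is Beta(9+k, 10), with mean (9+k)/(9+10+k).
Set (9+k)/(19+k) > 0.64 and solve: k > (0.64·19 − 9)/(1 − 0.64) = 8.778.
The smallest integer exceeding 8.778 is 9.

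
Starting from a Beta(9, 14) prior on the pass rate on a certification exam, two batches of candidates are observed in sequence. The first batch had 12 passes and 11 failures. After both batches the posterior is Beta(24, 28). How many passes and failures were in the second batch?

Because Beta–binomial updating is additive in the counts, the combined data contributed (α_post−α_prior, β_post−β_prior) successes and failures.
Total across both batches: 24−9=15 passes, 28−14=14 failures.
Subtract the first batch: 15−12=3 passes and 14−11=3 failures.

3 passes and 3 failures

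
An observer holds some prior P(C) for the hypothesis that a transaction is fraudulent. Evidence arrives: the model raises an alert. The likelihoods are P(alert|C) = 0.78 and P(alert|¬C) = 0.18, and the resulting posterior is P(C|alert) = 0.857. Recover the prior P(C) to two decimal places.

P(C) = 0.58

In odds form, posterior odds = prior odds × likelihood ratio, so prior odds = posterior odds ÷ LR.
Posterior odds = 0.857/(1−0.857) = 5.9930. LR = 0.78/0.18 = 4.3333.
Prior odds = 5.9930/4.3333 = 1.3830, so P(C) = 1.3830/(1+1.3830) ≈ 0.58.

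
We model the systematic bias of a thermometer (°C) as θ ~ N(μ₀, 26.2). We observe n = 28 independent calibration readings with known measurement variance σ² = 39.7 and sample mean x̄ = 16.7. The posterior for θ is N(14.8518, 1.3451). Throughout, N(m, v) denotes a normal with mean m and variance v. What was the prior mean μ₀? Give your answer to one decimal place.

The posterior mean is a precision-weighted average: μ_n = (τ₀μ₀ + τ_data·x̄)/(τ₀+τ_data), with τ₀=1/σ₀² and τ_data=n/σ².
Here τ₀ = 1/26.2 = 0.038168 and τ_data = 28/39.7 = 0.705290, so τ_n = 0.743458.
Rearranging for μ₀: μ₀ = (μ_n·τ_n − τ_data·x̄)/τ₀ = (14.8518·0.743458 − 0.705290·16.7) / 0.038168 = -0.736653/0.038168 ≈ -19.3.

μ₀ = -19.3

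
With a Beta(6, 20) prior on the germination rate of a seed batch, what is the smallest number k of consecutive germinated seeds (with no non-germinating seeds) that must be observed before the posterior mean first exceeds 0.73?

k = 49

After k germinated seeds and 0 non-germinating seeds the posterior is Beta(6+k, 20), with mean (6+k)/(6+20+k).
Set (6+k)/(26+k) > 0.73 and solve: k > (0.73·26 − 6)/(1 − 0.73) = 48.074.
The smallest integer exceeding 48.074 is 49, and checking k=49: (55)/(75) = 0.7333 > 0.73.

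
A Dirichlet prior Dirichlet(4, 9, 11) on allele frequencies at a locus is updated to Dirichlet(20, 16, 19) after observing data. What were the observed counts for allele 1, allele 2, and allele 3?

counts (16, 7, 8)

For a Dirichlet(α) prior with multinomial counts c, the posterior is Dirichlet(α + c) componentwise.
Counts are posterior − prior componentwise: 20−4=16, 16−9=7, 19−11=8.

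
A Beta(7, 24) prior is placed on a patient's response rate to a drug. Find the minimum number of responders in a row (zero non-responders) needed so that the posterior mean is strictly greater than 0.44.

k = 12

After k responders and 0 non-responders the posterior is Beta(7+k, 24), with mean (7+k)/(7+24+k).
Set (7+k)/(31+k) > 0.44 and solve: k > (0.44·31 − 7)/(1 − 0.44) = 11.857.
The smallest integer exceeding 11.857 is 12, and checking k=12: (19)/(43) = 0.4419 > 0.44.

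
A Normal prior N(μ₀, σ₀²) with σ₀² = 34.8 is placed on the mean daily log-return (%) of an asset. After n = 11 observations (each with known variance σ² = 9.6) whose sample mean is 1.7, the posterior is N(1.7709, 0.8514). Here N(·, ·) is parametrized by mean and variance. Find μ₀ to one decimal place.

μ₀ = 4.6

The posterior mean is a precision-weighted average: μ_n = (τ₀μ₀ + τ_data·x̄)/(τ₀+τ_data), with τ₀=1/σ₀² and τ_data=n/σ².
Here τ₀ = 1/34.8 = 0.028736 and τ_data = 11/9.6 = 1.145833, so τ_n = 1.174569.
Rearranging for μ₀: μ₀ = (μ_n·τ_n − τ_data·x̄)/τ₀ = (1.7709·1.174569 − 1.145833·1.7) / 0.028736 = 0.132128/0.028736 ≈ 4.6.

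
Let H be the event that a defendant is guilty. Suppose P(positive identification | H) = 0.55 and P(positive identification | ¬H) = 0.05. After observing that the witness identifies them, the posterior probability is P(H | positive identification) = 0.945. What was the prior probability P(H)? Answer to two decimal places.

Bayes' rule in odds form gives O(H|E) = O(H)·[P(E|H)/P(E|¬H)], hence O(H) = O(H|E)/LR.
Posterior odds = 0.945/(1−0.945) = 17.1818. LR = 0.55/0.05 = 11.0000.
Prior odds = 17.1818/11.0000 = 1.5620, so P(H) = 1.5620/(1+1.5620) ≈ 0.61.

P(H) = 0.61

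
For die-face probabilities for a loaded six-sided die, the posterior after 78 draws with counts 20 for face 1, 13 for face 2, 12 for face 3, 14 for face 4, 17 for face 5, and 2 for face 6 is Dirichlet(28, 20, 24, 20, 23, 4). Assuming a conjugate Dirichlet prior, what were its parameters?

Dirichlet(8, 7, 12, 6, 6, 2)

For a Dirichlet(α) prior with multinomial counts c, the posterior is Dirichlet(α + c) componentwise.
Subtract each count from the matching posterior parameter: 28−20=8, 20−13=7, 24−12=12, 20−14=6, 23−17=6, 4−2=2.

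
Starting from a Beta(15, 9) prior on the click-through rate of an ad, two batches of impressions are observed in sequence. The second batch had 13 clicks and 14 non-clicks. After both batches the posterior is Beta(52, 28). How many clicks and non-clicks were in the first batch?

Because Beta–binomial updating is additive in the counts, the combined data contributed (α_post−α_prior, β_post−β_prior) successes and failures.
Total across both batches: 52−15=37 clicks, 28−9=19 non-clicks.
Subtract the second batch: 37−13=24 clicks and 19−14=5 non-clicks.

24 clicks and 5 non-clicks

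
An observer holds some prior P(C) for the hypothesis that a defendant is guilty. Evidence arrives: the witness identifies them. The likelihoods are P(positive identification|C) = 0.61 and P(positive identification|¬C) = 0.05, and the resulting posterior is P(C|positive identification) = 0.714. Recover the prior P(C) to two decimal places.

Bayes' rule in odds form gives O(C|E) = O(C)·[P(E|C)/P(E|¬C)], hence O(C) = O(C|E)/LR.
Posterior odds = 0.714/(1−0.714) = 2.4965. LR = 0.61/0.05 = 12.2000.
Prior odds = 2.4965/12.2000 = 0.2046, so P(C) = 0.2046/(1+0.2046) ≈ 0.17.

P(C) = 0.17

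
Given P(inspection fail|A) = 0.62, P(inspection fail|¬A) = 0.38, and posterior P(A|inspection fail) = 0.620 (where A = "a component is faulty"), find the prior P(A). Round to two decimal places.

In odds form, posterior odds = prior odds × likelihood ratio, so prior odds = posterior odds ÷ LR.
Posterior odds = 0.620/(1−0.620) = 1.6316. LR = 0.62/0.38 = 1.6316.
Prior odds = 1.6316/1.6316 = 1.0000, so P(A) = 1.0000/(1+1.0000) ≈ 0.50.

P(A) = 0.50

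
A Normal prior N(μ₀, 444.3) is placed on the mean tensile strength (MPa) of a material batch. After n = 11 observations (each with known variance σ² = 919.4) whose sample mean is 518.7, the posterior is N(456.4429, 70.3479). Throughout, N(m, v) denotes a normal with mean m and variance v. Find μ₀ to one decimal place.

With known observation variance, the Normal–Normal posterior has precision τ_n = τ₀ + n/σ² and mean μ_n = (τ₀μ₀ + (n/σ²)x̄)/τ_n.
Here τ₀ = 1/444.3 = 0.002251 and τ_data = 11/919.4 = 0.011964, so τ_n = 0.014215.
Rearranging for μ₀: μ₀ = (μ_n·τ_n − τ_data·x̄)/τ₀ = (456.4429·0.014215 − 0.011964·518.7) / 0.002251 = 0.282609/0.002251 ≈ 125.5.

μ₀ = 125.5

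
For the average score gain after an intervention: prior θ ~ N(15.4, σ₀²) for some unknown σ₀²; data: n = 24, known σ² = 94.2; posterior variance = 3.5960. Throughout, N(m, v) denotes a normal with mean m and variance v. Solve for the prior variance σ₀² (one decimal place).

For the Normal–Normal model with known σ², precisions add: τ_n = τ₀ + n/σ².
So 1/σ₀² = 1/3.5960 − 24/94.2 = 0.278087 − 0.254777 = 0.023310.
Hence σ₀² = 1/0.023310 ≈ 42.9.

σ₀² = 42.9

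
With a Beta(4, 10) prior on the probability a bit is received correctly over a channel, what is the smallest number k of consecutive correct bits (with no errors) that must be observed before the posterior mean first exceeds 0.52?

After k correct bits and 0 errors the posterior is Beta(4+k, 10), with mean (4+k)/(4+10+k).
Set (4+k)/(14+k) > 0.52 and solve: k > (0.52·14 − 4)/(1 − 0.52) = 6.833.
The smallest integer exceeding 6.833 is 7.

k = 7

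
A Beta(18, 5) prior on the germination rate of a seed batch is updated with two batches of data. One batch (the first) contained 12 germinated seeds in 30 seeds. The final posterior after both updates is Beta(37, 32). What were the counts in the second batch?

7 germinated seeds and 9 non-germinating seeds

Sequential conjugate updates are equivalent to a single update on the pooled data, so total successes = posterior α − prior α and total failures = posterior β − prior β.
Total across both batches: 37−18=19 germinated seeds, 32−5=27 non-germinating seeds.
Subtract the first batch: 19−12=7 germinated seeds and 27−18=9 non-germinating seeds.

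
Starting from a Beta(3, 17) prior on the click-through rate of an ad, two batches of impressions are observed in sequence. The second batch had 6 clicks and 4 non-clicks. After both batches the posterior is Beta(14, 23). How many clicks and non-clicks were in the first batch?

Because Beta–binomial updating is additive in the counts, the combined data contributed (α_post−α_prior, β_post−β_prior) successes and failures.
Total across both batches: 14−3=11 clicks, 23−17=6 non-clicks.
Subtract the second batch: 11−6=5 clicks and 6−4=2 non-clicks.

5 clicks and 2 non-clicks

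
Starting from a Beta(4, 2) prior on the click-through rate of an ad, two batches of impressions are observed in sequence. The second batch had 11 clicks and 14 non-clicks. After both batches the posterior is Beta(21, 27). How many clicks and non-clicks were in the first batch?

6 clicks and 11 non-clicks

Because Beta–binomial updating is additive in the counts, the combined data contributed (α_post−α_prior, β_post−β_prior) successes and failures.
Total across both batches: 21−4=17 clicks, 27−2=25 non-clicks.
Subtract the second batch: 17−11=6 clicks and 25−14=11 non-clicks.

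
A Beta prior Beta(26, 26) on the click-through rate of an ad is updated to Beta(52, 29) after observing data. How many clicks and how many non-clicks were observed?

26 clicks and 3 non-clicks

A Beta(α, β) prior with s successes and f failures in binomial data gives a Beta(α+s, β+f) posterior.
Match parameters: s=52−26=26, f=29−26=3.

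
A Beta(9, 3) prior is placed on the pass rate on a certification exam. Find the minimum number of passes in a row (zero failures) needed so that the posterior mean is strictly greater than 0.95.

After k passes and 0 failures the posterior is Beta(9+k, 3), with mean (9+k)/(9+3+k).
Set (9+k)/(12+k) > 0.95 and solve: k > (0.95·12 − 9)/(1 − 0.95) = 48.000.
The smallest integer exceeding 48.000 is 49, and checking k=49: (58)/(61) = 0.9508 > 0.95.

k = 49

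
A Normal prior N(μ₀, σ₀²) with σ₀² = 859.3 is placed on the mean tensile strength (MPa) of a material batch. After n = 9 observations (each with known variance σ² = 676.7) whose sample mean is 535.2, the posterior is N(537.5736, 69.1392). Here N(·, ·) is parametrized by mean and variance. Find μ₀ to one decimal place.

μ₀ = 564.7

With known observation variance, the Normal–Normal posterior has precision τ_n = τ₀ + n/σ² and mean μ_n = (τ₀μ₀ + (n/σ²)x̄)/τ_n.
Here τ₀ = 1/859.3 = 0.001164 and τ_data = 9/676.7 = 0.013300, so τ_n = 0.014464.
Rearranging for μ₀: μ₀ = (μ_n·τ_n − τ_data·x̄)/τ₀ = (537.5736·0.014464 − 0.013300·535.2) / 0.001164 = 0.657305/0.001164 ≈ 564.7.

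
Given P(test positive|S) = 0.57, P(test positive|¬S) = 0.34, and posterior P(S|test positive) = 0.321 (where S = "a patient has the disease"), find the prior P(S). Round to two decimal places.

P(S) = 0.22

In odds form, posterior odds = prior odds × likelihood ratio, so prior odds = posterior odds ÷ LR.
Posterior odds = 0.321/(1−0.321) = 0.4728. LR = 0.57/0.34 = 1.6765.
Prior odds = 0.4728/1.6765 = 0.2820, so P(S) = 0.2820/(1+0.2820) ≈ 0.22.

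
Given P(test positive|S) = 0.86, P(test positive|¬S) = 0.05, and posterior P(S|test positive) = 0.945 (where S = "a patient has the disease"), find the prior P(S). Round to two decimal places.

In odds form, posterior odds = prior odds × likelihood ratio, so prior odds = posterior odds ÷ LR.
Posterior odds = 0.945/(1−0.945) = 17.1818. LR = 0.86/0.05 = 17.2000.
Prior odds = 17.1818/17.2000 = 0.9989, so P(S) = 0.9989/(1+0.9989) ≈ 0.50.

P(S) = 0.50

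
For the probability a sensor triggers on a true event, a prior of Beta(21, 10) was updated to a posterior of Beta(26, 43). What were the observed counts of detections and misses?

5 detections and 33 misses

Under Beta–binomial conjugacy the posterior parameters are (a+s, b+f).
So s = 26 − 21 = 5 and f = 43 − 10 = 33.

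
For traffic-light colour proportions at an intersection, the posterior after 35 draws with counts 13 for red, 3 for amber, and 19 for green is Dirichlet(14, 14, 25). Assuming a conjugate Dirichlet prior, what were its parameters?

Dirichlet(1, 11, 6)

For a Dirichlet(α) prior with multinomial counts c, the posterior is Dirichlet(α + c) componentwise.
Subtract each count from the matching posterior parameter: 14−13=1, 14−3=11, 25−19=6.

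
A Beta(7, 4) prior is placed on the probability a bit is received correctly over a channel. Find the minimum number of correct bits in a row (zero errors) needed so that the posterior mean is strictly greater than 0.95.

After k correct bits and 0 errors the posterior is Beta(7+k, 4), with mean (7+k)/(7+4+k).
Set (7+k)/(11+k) > 0.95 and solve: k > (0.95·11 − 7)/(1 − 0.95) = 69.000.
The smallest integer exceeding 69.000 is 70.

k = 70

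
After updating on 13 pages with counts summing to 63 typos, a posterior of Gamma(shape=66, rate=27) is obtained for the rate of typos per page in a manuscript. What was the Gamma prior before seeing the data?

Gamma–Poisson conjugacy: posterior shape = α + Σxᵢ, posterior rate = β + n.
So α = 66 − 63 = 3 and β = 27 − 13 = 14.

Gamma(shape=3, rate=14)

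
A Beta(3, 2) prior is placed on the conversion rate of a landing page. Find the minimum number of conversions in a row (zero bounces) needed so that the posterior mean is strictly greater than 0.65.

After k conversions and 0 bounces the posterior is Beta(3+k, 2), with mean (3+k)/(3+2+k).
Set (3+k)/(5+k) > 0.65 and solve: k > (0.65·5 − 3)/(1 − 0.65) = 0.714.
The smallest integer exceeding 0.714 is 1.

k = 1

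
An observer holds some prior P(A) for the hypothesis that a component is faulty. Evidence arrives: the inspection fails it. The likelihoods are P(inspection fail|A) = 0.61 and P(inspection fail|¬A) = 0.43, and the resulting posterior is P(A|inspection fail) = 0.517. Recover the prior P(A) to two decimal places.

P(A) = 0.43

In odds form, posterior odds = prior odds × likelihood ratio, so prior odds = posterior odds ÷ LR.
Posterior odds = 0.517/(1−0.517) = 1.0704. LR = 0.61/0.43 = 1.4186.
Prior odds = 1.0704/1.4186 = 0.7545, so P(A) = 0.7545/(1+0.7545) ≈ 0.43.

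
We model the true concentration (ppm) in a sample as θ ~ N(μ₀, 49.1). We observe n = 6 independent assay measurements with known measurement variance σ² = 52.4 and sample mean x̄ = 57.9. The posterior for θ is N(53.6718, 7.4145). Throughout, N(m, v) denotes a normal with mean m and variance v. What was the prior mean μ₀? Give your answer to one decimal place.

μ₀ = 29.9

With known observation variance, the Normal–Normal posterior has precision τ_n = τ₀ + n/σ² and mean μ_n = (τ₀μ₀ + (n/σ²)x̄)/τ_n.
Here τ₀ = 1/49.1 = 0.020367 and τ_data = 6/52.4 = 0.114504, so τ_n = 0.134871.
Rearranging for μ₀: μ₀ = (μ_n·τ_n − τ_data·x̄)/τ₀ = (53.6718·0.134871 − 0.114504·57.9) / 0.020367 = 0.608988/0.020367 ≈ 29.9.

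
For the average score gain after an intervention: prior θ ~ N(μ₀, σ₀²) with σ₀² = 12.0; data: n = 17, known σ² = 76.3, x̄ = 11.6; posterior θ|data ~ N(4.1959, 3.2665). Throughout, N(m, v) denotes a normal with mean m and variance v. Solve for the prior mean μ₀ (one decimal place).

μ₀ = -15.6

With known observation variance, the Normal–Normal posterior has precision τ_n = τ₀ + n/σ² and mean μ_n = (τ₀μ₀ + (n/σ²)x̄)/τ_n.
Here τ₀ = 1/12.0 = 0.083333 and τ_data = 17/76.3 = 0.222805, so τ_n = 0.306138.
Rearranging for μ₀: μ₀ = (μ_n·τ_n − τ_data·x̄)/τ₀ = (4.1959·0.306138 − 0.222805·11.6) / 0.083333 = -1.300014/0.083333 ≈ -15.6.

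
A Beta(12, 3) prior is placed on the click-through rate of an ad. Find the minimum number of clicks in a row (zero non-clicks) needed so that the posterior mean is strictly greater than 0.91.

After k clicks and 0 non-clicks the posterior is Beta(12+k, 3), with mean (12+k)/(12+3+k).
Set (12+k)/(15+k) > 0.91 and solve: k > (0.91·15 − 12)/(1 − 0.91) = 18.333.
The smallest integer exceeding 18.333 is 19.

k = 19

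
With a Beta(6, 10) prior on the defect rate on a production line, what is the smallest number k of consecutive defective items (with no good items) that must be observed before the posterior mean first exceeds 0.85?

k = 51

After k defective items and 0 good items the posterior is Beta(6+k, 10), with mean (6+k)/(6+10+k).
Set (6+k)/(16+k) > 0.85 and solve: k > (0.85·16 − 6)/(1 − 0.85) = 50.667.
The smallest integer exceeding 50.667 is 51, and checking k=51: (57)/(67) = 0.8507 > 0.85.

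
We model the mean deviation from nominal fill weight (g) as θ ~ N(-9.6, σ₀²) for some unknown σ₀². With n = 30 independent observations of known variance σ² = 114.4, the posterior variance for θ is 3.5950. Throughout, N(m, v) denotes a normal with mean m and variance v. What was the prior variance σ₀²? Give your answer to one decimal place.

σ₀² = 62.8

For the Normal–Normal model with known σ², precisions add: τ_n = τ₀ + n/σ².
So 1/σ₀² = 1/3.5950 − 30/114.4 = 0.278164 − 0.262238 = 0.015926.
Hence σ₀² = 1/0.015926 ≈ 62.8.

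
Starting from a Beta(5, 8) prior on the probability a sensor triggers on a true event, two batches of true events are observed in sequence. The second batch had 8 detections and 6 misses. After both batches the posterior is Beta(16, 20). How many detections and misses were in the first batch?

3 detections and 6 misses

Because Beta–binomial updating is additive in the counts, the combined data contributed (α_post−α_prior, β_post−β_prior) successes and failures.
Total across both batches: 16−5=11 detections, 20−8=12 misses.
Subtract the second batch: 11−8=3 detections and 12−6=6 misses.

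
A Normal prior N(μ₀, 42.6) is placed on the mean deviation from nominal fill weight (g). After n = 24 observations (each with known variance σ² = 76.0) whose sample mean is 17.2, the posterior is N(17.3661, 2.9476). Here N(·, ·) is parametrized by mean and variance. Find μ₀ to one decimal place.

The posterior mean is a precision-weighted average: μ_n = (τ₀μ₀ + τ_data·x̄)/(τ₀+τ_data), with τ₀=1/σ₀² and τ_data=n/σ².
Here τ₀ = 1/42.6 = 0.023474 and τ_data = 24/76.0 = 0.315789, so τ_n = 0.339263.
Rearranging for μ₀: μ₀ = (μ_n·τ_n − τ_data·x̄)/τ₀ = (17.3661·0.339263 − 0.315789·17.2) / 0.023474 = 0.460104/0.023474 ≈ 19.6.

μ₀ = 19.6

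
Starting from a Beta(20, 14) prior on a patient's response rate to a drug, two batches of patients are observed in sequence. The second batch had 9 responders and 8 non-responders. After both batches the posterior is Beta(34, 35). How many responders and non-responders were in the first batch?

Sequential conjugate updates are equivalent to a single update on the pooled data, so total successes = posterior α − prior α and total failures = posterior β − prior β.
Total across both batches: 34−20=14 responders, 35−14=21 non-responders.
Subtract the second batch: 14−9=5 responders and 21−8=13 non-responders.

5 responders and 13 non-responders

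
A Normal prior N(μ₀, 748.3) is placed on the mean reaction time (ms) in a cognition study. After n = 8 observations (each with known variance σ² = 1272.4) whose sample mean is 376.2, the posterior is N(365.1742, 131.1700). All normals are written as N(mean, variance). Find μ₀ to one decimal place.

With known observation variance, the Normal–Normal posterior has precision τ_n = τ₀ + n/σ² and mean μ_n = (τ₀μ₀ + (n/σ²)x̄)/τ_n.
Here τ₀ = 1/748.3 = 0.001336 and τ_data = 8/1272.4 = 0.006287, so τ_n = 0.007623.
Rearranging for μ₀: μ₀ = (μ_n·τ_n − τ_data·x̄)/τ₀ = (365.1742·0.007623 − 0.006287·376.2) / 0.001336 = 0.418554/0.001336 ≈ 313.3.

μ₀ = 313.3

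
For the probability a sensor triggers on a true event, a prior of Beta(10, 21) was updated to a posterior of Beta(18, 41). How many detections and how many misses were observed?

8 detections and 20 misses

A Beta(α, β) prior with s successes and f failures in binomial data gives a Beta(α+s, β+f) posterior.
So s = 18 − 10 = 8 and f = 41 − 21 = 20.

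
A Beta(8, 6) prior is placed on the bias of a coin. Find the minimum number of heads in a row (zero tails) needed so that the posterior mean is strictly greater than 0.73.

k = 9

After k heads and 0 tails the posterior is Beta(8+k, 6), with mean (8+k)/(8+6+k).
Set (8+k)/(14+k) > 0.73 and solve: k > (0.73·14 − 8)/(1 − 0.73) = 8.222.
The smallest integer exceeding 8.222 is 9, and checking k=9: (17)/(23) = 0.7391 > 0.73.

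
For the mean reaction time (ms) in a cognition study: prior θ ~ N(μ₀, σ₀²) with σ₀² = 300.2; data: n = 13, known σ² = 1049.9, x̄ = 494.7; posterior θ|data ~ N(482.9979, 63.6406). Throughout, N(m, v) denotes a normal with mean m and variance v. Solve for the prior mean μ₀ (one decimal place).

The posterior mean is a precision-weighted average: μ_n = (τ₀μ₀ + τ_data·x̄)/(τ₀+τ_data), with τ₀=1/σ₀² and τ_data=n/σ².
Here τ₀ = 1/300.2 = 0.003331 and τ_data = 13/1049.9 = 0.012382, so τ_n = 0.015713.
Rearranging for μ₀: μ₀ = (μ_n·τ_n − τ_data·x̄)/τ₀ = (482.9979·0.015713 − 0.012382·494.7) / 0.003331 = 1.463971/0.003331 ≈ 439.5.

μ₀ = 439.5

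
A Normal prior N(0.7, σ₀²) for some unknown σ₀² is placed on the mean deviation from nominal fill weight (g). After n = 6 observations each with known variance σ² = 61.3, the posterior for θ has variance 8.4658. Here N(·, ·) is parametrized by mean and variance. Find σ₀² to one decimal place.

For the Normal–Normal model with known σ², precisions add: τ_n = τ₀ + n/σ².
So 1/σ₀² = 1/8.4658 − 6/61.3 = 0.118122 − 0.097879 = 0.020243.
Hence σ₀² = 1/0.020243 ≈ 49.4.

σ₀² = 49.4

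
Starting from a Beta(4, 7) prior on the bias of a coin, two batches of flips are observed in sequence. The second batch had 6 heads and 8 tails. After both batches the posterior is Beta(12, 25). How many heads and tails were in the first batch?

Sequential conjugate updates are equivalent to a single update on the pooled data, so total successes = posterior α − prior α and total failures = posterior β − prior β.
Total across both batches: 12−4=8 heads, 25−7=18 tails.
Subtract the second batch: 8−6=2 heads and 18−8=10 tails.

2 heads and 10 tails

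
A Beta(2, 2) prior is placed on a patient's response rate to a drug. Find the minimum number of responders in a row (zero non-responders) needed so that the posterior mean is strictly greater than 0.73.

After k responders and 0 non-responders the posterior is Beta(2+k, 2), with mean (2+k)/(2+2+k).
Set (2+k)/(4+k) > 0.73 and solve: k > (0.73·4 − 2)/(1 − 0.73) = 3.407.
The smallest integer exceeding 3.407 is 4.

k = 4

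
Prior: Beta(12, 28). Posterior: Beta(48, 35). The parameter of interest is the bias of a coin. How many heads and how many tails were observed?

Under Beta–binomial conjugacy the posterior parameters are (α+s, β+f).
Match parameters: s=48−12=36, f=35−28=7.

36 heads and 7 tails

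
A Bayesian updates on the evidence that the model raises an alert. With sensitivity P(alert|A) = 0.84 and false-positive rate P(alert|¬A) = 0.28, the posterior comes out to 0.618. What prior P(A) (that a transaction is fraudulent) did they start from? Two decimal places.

Bayes' rule in odds form gives O(A|E) = O(A)·[P(E|A)/P(E|¬A)], hence O(A) = O(A|E)/LR.
Posterior odds = 0.618/(1−0.618) = 1.6178. LR = 0.84/0.28 = 3.0000.
Prior odds = 1.6178/3.0000 = 0.5393, so P(A) = 0.5393/(1+0.5393) ≈ 0.35.

P(A) = 0.35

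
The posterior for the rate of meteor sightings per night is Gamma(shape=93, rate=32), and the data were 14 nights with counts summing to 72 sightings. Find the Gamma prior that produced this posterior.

Gamma(shape=21, rate=18)

A Gamma(α, β) prior (rate parametrization) on a Poisson rate with n observations summing to S gives posterior Gamma(α+S, β+n).
So α = 93 − 72 = 21 and β = 32 − 14 = 18.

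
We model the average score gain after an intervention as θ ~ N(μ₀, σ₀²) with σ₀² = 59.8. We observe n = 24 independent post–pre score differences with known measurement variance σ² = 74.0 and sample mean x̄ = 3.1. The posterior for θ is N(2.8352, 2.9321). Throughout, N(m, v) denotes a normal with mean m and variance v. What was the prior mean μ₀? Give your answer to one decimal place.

μ₀ = -2.3

With known observation variance, the Normal–Normal posterior has precision τ_n = τ₀ + n/σ² and mean μ_n = (τ₀μ₀ + (n/σ²)x̄)/τ_n.
Here τ₀ = 1/59.8 = 0.016722 and τ_data = 24/74.0 = 0.324324, so τ_n = 0.341046.
Rearranging for μ₀: μ₀ = (μ_n·τ_n − τ_data·x̄)/τ₀ = (2.8352·0.341046 − 0.324324·3.1) / 0.016722 = -0.038471/0.016722 ≈ -2.3.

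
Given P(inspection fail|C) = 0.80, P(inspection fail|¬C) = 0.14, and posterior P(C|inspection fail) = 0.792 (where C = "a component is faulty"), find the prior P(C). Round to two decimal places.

P(C) = 0.40

Bayes' rule in odds form gives O(C|E) = O(C)·[P(E|C)/P(E|¬C)], hence O(C) = O(C|E)/LR.
Posterior odds = 0.792/(1−0.792) = 3.8077. LR = 0.80/0.14 = 5.7143.
Prior odds = 3.8077/5.7143 = 0.6663, so P(C) = 0.6663/(1+0.6663) ≈ 0.40.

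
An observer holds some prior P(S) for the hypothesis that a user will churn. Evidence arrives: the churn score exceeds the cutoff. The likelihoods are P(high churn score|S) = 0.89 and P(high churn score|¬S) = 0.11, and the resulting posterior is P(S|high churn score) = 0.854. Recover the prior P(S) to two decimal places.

Bayes' rule in odds form gives O(S|E) = O(S)·[P(E|S)/P(E|¬S)], hence O(S) = O(S|E)/LR.
Posterior odds = 0.854/(1−0.854) = 5.8493. LR = 0.89/0.11 = 8.0909.
Prior odds = 5.8493/8.0909 = 0.7229, so P(S) = 0.7229/(1+0.7229) ≈ 0.42.

P(S) = 0.42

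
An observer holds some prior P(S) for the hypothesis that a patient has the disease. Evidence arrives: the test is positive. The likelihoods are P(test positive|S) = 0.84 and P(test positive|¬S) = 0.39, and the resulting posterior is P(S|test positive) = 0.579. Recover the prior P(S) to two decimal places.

P(S) = 0.39

In odds form, posterior odds = prior odds × likelihood ratio, so prior odds = posterior odds ÷ LR.
Posterior odds = 0.579/(1−0.579) = 1.3753. LR = 0.84/0.39 = 2.1538.
Prior odds = 1.3753/2.1538 = 0.6385, so P(S) = 0.6385/(1+0.6385) ≈ 0.39.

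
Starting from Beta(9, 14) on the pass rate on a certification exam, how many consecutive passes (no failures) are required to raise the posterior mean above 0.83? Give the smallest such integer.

After k passes and 0 failures the posterior is Beta(9+k, 14), with mean (9+k)/(9+14+k).
Set (9+k)/(23+k) > 0.83 and solve: k > (0.83·23 − 9)/(1 − 0.83) = 59.353.
The smallest integer exceeding 59.353 is 60, and checking k=60: (69)/(83) = 0.8313 > 0.83.

k = 60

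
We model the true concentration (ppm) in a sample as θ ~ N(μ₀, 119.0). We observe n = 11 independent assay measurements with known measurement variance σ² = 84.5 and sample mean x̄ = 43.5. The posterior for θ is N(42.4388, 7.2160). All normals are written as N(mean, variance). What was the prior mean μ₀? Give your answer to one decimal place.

μ₀ = 26.0

With known observation variance, the Normal–Normal posterior has precision τ_n = τ₀ + n/σ² and mean μ_n = (τ₀μ₀ + (n/σ²)x̄)/τ_n.
Here τ₀ = 1/119.0 = 0.008403 and τ_data = 11/84.5 = 0.130178, so τ_n = 0.138581.
Rearranging for μ₀: μ₀ = (μ_n·τ_n − τ_data·x̄)/τ₀ = (42.4388·0.138581 − 0.130178·43.5) / 0.008403 = 0.218468/0.008403 ≈ 26.0.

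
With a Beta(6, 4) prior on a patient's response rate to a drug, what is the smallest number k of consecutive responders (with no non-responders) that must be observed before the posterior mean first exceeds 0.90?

k = 31

After k responders and 0 non-responders the posterior is Beta(6+k, 4), with mean (6+k)/(6+4+k).
Set (6+k)/(10+k) > 0.90 and solve: k > (0.90·10 − 6)/(1 − 0.90) = 30.000.
The smallest integer exceeding 30.000 is 31.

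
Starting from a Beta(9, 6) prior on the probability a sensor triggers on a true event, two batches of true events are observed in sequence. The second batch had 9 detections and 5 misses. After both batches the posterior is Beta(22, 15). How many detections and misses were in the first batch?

4 detections and 4 misses

Sequential conjugate updates are equivalent to a single update on the pooled data, so total successes = posterior α − prior α and total failures = posterior β − prior β.
Total across both batches: 22−9=13 detections, 15−6=9 misses.
Subtract the second batch: 13−9=4 detections and 9−5=4 misses.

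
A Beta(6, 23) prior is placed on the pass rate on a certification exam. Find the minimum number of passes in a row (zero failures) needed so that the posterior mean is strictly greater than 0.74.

k = 60

After k passes and 0 failures the posterior is Beta(6+k, 23), with mean (6+k)/(6+23+k).
Set (6+k)/(29+k) > 0.74 and solve: k > (0.74·29 − 6)/(1 − 0.74) = 59.462.
The smallest integer exceeding 59.462 is 60.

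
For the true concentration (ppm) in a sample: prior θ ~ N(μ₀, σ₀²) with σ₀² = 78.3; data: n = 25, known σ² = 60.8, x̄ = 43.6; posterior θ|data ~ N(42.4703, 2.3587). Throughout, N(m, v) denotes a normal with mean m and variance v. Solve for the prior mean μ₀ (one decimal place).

μ₀ = 6.1

The posterior mean is a precision-weighted average: μ_n = (τ₀μ₀ + τ_data·x̄)/(τ₀+τ_data), with τ₀=1/σ₀² and τ_data=n/σ².
Here τ₀ = 1/78.3 = 0.012771 and τ_data = 25/60.8 = 0.411184, so τ_n = 0.423955.
Rearranging for μ₀: μ₀ = (μ_n·τ_n − τ_data·x̄)/τ₀ = (42.4703·0.423955 − 0.411184·43.6) / 0.012771 = 0.077874/0.012771 ≈ 6.1.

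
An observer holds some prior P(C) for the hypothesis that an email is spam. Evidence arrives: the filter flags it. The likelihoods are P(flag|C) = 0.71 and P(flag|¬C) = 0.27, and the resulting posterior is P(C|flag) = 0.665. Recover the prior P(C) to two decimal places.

P(C) = 0.43

In odds form, posterior odds = prior odds × likelihood ratio, so prior odds = posterior odds ÷ LR.
Posterior odds = 0.665/(1−0.665) = 1.9851. LR = 0.71/0.27 = 2.6296.
Prior odds = 1.9851/2.6296 = 0.7549, so P(C) = 0.7549/(1+0.7549) ≈ 0.43.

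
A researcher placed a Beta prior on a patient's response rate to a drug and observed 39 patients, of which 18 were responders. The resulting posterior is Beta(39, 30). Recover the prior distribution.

Beta(21, 9)

Beta is conjugate to the binomial likelihood: posterior = Beta(α+s, β+f).
So α = 39 − 18 = 21 and β = 30 − 21 = 9.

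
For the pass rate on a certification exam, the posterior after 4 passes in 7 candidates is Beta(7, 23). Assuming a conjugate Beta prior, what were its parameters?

Beta(3, 20)

Beta is conjugate to the binomial likelihood: posterior = Beta(α+s, β+f).
Subtract the data counts: 7−4=3, 23−3=20.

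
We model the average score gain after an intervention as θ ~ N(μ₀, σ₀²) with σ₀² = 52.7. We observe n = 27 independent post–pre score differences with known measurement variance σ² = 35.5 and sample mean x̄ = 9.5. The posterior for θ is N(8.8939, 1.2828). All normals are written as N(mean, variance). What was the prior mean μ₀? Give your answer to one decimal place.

With known observation variance, the Normal–Normal posterior has precision τ_n = τ₀ + n/σ² and mean μ_n = (τ₀μ₀ + (n/σ²)x̄)/τ_n.
Here τ₀ = 1/52.7 = 0.018975 and τ_data = 27/35.5 = 0.760563, so τ_n = 0.779538.
Rearranging for μ₀: μ₀ = (μ_n·τ_n − τ_data·x̄)/τ₀ = (8.8939·0.779538 − 0.760563·9.5) / 0.018975 = -0.292215/0.018975 ≈ -15.4.

μ₀ = -15.4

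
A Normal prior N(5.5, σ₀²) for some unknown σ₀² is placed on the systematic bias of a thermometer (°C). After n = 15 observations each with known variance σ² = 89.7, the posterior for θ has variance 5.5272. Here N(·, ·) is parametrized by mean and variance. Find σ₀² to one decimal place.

Posterior precision equals prior precision plus data precision: 1/σ_n² = 1/σ₀² + n/σ².
So 1/σ₀² = 1/5.5272 − 15/89.7 = 0.180923 − 0.167224 = 0.013699.
Hence σ₀² = 1/0.013699 ≈ 73.0.

σ₀² = 73.0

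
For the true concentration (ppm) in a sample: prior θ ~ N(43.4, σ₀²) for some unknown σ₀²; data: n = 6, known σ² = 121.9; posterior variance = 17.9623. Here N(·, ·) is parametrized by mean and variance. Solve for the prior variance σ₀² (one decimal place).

σ₀² = 155.0

For the Normal–Normal model with known σ², precisions add: τ_n = τ₀ + n/σ².
So 1/σ₀² = 1/17.9623 − 6/121.9 = 0.055672 − 0.049221 = 0.006451.
Hence σ₀² = 1/0.006451 ≈ 155.0.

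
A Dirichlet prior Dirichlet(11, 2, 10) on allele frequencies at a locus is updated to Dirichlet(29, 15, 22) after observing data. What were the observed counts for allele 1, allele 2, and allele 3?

counts (18, 13, 12)

For a Dirichlet(α) prior with multinomial counts c, the posterior is Dirichlet(α + c) componentwise.
Counts are posterior − prior componentwise: 29−11=18, 15−2=13, 22−10=12.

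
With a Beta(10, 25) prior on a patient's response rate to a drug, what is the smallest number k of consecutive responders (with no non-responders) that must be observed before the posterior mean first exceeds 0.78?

After k responders and 0 non-responders the posterior is Beta(10+k, 25), with mean (10+k)/(10+25+k).
Set (10+k)/(35+k) > 0.78 and solve: k > (0.78·35 − 10)/(1 − 0.78) = 78.636.
The smallest integer exceeding 78.636 is 79.

k = 79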